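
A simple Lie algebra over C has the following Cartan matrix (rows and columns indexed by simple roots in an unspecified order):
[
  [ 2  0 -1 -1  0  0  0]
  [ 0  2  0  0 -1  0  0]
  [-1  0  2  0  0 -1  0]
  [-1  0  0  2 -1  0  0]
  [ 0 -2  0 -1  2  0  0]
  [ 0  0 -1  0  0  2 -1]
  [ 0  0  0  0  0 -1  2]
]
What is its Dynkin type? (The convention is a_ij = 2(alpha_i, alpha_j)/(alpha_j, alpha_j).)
The matrix has rank 7 with 2's on the diagonal. Reading the off-diagonal entries as Dynkin edges (a single edge where a_ij = a_ji = -1; a double or triple edge where a_ij * a_ji = 2 or 3), the diagram is a chain of 7 nodes with a double edge at one end; the terminal node there is the unique short simple root (B_7). One simple-root ordering that puts it in standard form is (alpha_7, alpha_6, alpha_3, alpha_1, alpha_4, alpha_5, alpha_2). So the algebra is type B_7, i.e. so(15).

B_7 (so(15))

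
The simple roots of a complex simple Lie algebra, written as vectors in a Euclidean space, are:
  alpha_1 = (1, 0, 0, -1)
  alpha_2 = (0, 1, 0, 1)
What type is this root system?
type A_2

Compute the Cartan integers a_ij = 2(alpha_i, alpha_j)/(alpha_j, alpha_j); the resulting 2x2 Cartan matrix is
[[2, -1], [-1, 2]].
All simple roots have the same length, so the diagram is simply laced. The associated Dynkin diagram is a chain of 2 nodes with single edges (A_2), so the type is A_2 (the algebra sl(3)).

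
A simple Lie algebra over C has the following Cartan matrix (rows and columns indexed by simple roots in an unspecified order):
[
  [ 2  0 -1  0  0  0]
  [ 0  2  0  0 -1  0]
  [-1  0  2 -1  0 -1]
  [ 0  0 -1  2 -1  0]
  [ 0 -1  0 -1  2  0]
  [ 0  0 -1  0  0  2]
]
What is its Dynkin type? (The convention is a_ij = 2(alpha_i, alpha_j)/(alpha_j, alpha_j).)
The matrix has rank 6 with 2's on the diagonal. Reading the off-diagonal entries as Dynkin edges (a single edge where a_ij = a_ji = -1; a double or triple edge where a_ij * a_ji = 2 or 3), the diagram is a chain of 4 nodes with a fork of two nodes at one end (D_6). One simple-root ordering that puts it in standard form is (alpha_2, alpha_5, alpha_4, alpha_3, alpha_1, alpha_6). So the algebra is type D_6, i.e. so(12).

D_6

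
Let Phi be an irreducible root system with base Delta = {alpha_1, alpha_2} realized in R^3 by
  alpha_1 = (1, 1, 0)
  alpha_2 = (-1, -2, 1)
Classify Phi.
G_2

Compute the Cartan integers a_ij = 2(alpha_i, alpha_j)/(alpha_j, alpha_j); the resulting 2x2 Cartan matrix is
[[2, -1], [-3, 2]].
The roots have two lengths (squared-length ratio 3:1); the short ones are alpha_{1}. The associated Dynkin diagram is two nodes joined by a triple edge (G_2), so the type is G_2.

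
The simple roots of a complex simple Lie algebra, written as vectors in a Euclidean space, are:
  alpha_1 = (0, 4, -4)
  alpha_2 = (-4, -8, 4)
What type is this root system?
Compute the Cartan integers a_ij = 2(alpha_i, alpha_j)/(alpha_j, alpha_j); the resulting 2x2 Cartan matrix is
[[2, -1], [-3, 2]].
The roots have two lengths (squared-length ratio 3:1); the short ones are alpha_{1}. The associated Dynkin diagram is two nodes joined by a triple edge (G_2), so the type is G_2.

G2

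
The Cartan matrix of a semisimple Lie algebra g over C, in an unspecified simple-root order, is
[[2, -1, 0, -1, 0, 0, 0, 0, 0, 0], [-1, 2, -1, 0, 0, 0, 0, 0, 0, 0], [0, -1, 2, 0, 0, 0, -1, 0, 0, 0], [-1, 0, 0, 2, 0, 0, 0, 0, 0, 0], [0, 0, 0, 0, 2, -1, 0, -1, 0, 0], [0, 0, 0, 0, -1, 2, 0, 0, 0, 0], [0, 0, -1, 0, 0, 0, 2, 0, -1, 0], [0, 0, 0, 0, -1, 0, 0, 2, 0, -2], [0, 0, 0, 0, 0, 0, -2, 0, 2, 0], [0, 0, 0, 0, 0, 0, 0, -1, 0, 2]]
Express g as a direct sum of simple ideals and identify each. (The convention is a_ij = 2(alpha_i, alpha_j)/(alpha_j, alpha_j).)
B_4 ⊕ C_6

The diagram associated to this matrix has two connected components: the simple roots {alpha_5, alpha_6, alpha_8, alpha_10} form a chain of 4 nodes with a double edge at one end; the terminal node there is the unique short simple root (B_4), and {alpha_1, alpha_2, alpha_3, alpha_4, alpha_7, alpha_9} form a chain of 6 nodes with a double edge at one end; the terminal node there is the unique long simple root (C_6). A semisimple Lie algebra decomposes uniquely as the direct sum of simple ideals, one per connected component of its Dynkin diagram, so g ≅ B_4 ⊕ C_6 (dimension 36 + 78 = 114).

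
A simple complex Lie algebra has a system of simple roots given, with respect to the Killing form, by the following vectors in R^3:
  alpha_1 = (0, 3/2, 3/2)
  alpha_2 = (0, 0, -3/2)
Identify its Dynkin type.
B2

Compute the Cartan integers a_ij = 2(alpha_i, alpha_j)/(alpha_j, alpha_j); the resulting 2x2 Cartan matrix is
[[2, -2], [-1, 2]].
The roots have two lengths (squared-length ratio 2:1); the short ones are alpha_{2}. The associated Dynkin diagram is a chain of 2 nodes with a double edge at one end; the terminal node there is the unique short simple root (B_2), so the type is B_2 (the algebra so(5)).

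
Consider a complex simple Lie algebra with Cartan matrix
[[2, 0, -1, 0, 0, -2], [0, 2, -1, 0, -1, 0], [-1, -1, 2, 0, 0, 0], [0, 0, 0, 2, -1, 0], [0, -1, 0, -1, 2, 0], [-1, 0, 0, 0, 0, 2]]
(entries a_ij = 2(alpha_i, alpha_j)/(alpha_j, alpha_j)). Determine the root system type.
The matrix has rank 6 with 2's on the diagonal. Reading the off-diagonal entries as Dynkin edges (a single edge where a_ij = a_ji = -1; a double or triple edge where a_ij * a_ji = 2 or 3), the diagram is a chain of 6 nodes with a double edge at one end; the terminal node there is the unique short simple root (B_6). One simple-root ordering that puts it in standard form is (alpha_4, alpha_5, alpha_2, alpha_3, alpha_1, alpha_6). So the algebra is type B_6, i.e. so(13).

type B_6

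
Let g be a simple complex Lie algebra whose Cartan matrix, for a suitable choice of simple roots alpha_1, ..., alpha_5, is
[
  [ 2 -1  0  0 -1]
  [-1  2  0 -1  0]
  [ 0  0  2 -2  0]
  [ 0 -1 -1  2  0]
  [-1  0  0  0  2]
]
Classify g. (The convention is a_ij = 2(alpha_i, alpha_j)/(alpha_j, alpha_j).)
The matrix has rank 5 with 2's on the diagonal. Reading the off-diagonal entries as Dynkin edges (a single edge where a_ij = a_ji = -1; a double or triple edge where a_ij * a_ji = 2 or 3), the diagram is a chain of 5 nodes with a double edge at one end; the terminal node there is the unique long simple root (C_5). One simple-root ordering that puts it in standard form is (alpha_5, alpha_1, alpha_2, alpha_4, alpha_3). So the algebra is type C_5, i.e. sp(10).

C5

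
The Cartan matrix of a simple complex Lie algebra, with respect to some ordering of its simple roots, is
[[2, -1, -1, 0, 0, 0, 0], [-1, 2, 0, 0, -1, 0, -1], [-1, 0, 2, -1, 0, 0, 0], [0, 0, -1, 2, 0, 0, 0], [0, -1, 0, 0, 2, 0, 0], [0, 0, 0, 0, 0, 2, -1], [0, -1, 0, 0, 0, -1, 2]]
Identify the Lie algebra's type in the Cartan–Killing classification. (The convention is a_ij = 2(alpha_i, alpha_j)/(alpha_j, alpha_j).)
E7

The matrix has rank 7 with 2's on the diagonal. Reading the off-diagonal entries as Dynkin edges (a single edge where a_ij = a_ji = -1; a double or triple edge where a_ij * a_ji = 2 or 3), the diagram is a chain of 6 nodes with one extra node attached to the third node from one end (E_7). One simple-root ordering that puts it in standard form is (alpha_6, alpha_5, alpha_7, alpha_2, alpha_1, alpha_3, alpha_4). So the algebra is type E_7.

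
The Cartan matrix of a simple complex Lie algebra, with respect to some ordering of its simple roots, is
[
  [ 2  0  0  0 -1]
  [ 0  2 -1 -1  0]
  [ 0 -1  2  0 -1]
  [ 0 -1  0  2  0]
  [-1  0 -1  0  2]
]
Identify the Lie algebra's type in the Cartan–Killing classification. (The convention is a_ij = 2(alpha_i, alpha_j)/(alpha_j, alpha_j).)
type A_5

The matrix has rank 5 with 2's on the diagonal. Reading the off-diagonal entries as Dynkin edges (a single edge where a_ij = a_ji = -1; a double or triple edge where a_ij * a_ji = 2 or 3), the diagram is a chain of 5 nodes with single edges (A_5). One simple-root ordering that puts it in standard form is (alpha_1, alpha_5, alpha_3, alpha_2, alpha_4). So the algebra is type A_5, i.e. sl(6).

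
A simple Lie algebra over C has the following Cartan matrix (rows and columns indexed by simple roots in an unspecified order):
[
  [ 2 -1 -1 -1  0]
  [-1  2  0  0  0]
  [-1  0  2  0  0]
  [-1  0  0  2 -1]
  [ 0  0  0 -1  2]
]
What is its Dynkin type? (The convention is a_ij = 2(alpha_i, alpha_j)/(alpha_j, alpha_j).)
D5

The matrix has rank 5 with 2's on the diagonal. Reading the off-diagonal entries as Dynkin edges (a single edge where a_ij = a_ji = -1; a double or triple edge where a_ij * a_ji = 2 or 3), the diagram is a chain of 3 nodes with a fork of two nodes at one end (D_5). One simple-root ordering that puts it in standard form is (alpha_5, alpha_4, alpha_1, alpha_2, alpha_3). So the algebra is type D_5, i.e. so(10).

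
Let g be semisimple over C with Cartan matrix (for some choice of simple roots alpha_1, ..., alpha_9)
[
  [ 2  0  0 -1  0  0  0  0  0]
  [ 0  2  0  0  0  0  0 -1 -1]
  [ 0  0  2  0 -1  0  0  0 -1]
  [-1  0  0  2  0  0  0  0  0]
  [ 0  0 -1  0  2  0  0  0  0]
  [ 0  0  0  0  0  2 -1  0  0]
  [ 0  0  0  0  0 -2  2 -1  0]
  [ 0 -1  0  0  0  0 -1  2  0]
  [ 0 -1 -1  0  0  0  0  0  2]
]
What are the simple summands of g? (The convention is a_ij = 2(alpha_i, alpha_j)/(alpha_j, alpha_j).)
The diagram associated to this matrix has two connected components: the simple roots {alpha_1, alpha_4} form a chain of 2 nodes with single edges (A_2), and {alpha_2, alpha_3, alpha_5, alpha_6, alpha_7, alpha_8, alpha_9} form a chain of 7 nodes with a double edge at one end; the terminal node there is the unique short simple root (B_7). A semisimple Lie algebra decomposes uniquely as the direct sum of simple ideals, one per connected component of its Dynkin diagram, so g ≅ A_2 ⊕ B_7 (dimension 8 + 105 = 113).

A2 + B7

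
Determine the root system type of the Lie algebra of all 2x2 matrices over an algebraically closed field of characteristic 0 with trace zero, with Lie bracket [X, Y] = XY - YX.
type A_1

This is sl(2), which has dimension 2^2 - 1 = 3 and rank 2 - 1 = 1 (a Cartan subalgebra is the diagonal traceless matrices). In the classification of classical Lie algebras, the special linear algebra sl(n+1) has type A_n; here n = 1, so the Dynkin diagram is a chain of 1 nodes with single edges (A_1). Hence the type is A_1.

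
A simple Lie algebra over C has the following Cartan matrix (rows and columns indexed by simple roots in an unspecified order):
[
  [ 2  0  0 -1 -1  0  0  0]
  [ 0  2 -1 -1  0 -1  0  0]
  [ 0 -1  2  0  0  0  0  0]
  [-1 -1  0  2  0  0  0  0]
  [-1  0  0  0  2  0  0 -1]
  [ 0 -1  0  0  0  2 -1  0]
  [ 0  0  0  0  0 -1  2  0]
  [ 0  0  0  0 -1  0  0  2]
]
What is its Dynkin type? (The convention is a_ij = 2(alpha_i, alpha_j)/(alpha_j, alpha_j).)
type E_8

The matrix has rank 8 with 2's on the diagonal. Reading the off-diagonal entries as Dynkin edges (a single edge where a_ij = a_ji = -1; a double or triple edge where a_ij * a_ji = 2 or 3), the diagram is a chain of 7 nodes with one extra node attached to the third node from one end (E_8). One simple-root ordering that puts it in standard form is (alpha_7, alpha_3, alpha_6, alpha_2, alpha_4, alpha_1, alpha_5, alpha_8). So the algebra is type E_8.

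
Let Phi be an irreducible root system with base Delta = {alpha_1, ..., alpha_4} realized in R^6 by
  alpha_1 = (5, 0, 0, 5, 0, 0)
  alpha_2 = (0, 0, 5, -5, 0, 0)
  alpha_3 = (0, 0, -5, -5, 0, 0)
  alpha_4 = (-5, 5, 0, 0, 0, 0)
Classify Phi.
D4

Compute the Cartan integers a_ij = 2(alpha_i, alpha_j)/(alpha_j, alpha_j); the resulting 4x4 Cartan matrix is
[[2, -1, -1, -1], [-1, 2, 0, 0], [-1, 0, 2, 0], [-1, 0, 0, 2]].
All simple roots have the same length, so the diagram is simply laced. The associated Dynkin diagram is a chain of 2 nodes with a fork of two nodes at one end (D_4), so the type is D_4 (the algebra so(8)).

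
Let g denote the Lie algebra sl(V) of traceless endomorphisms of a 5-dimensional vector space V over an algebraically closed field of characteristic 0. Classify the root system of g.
This is sl(5), which has dimension 5^2 - 1 = 24 and rank 5 - 1 = 4 (a Cartan subalgebra is the diagonal traceless matrices). In the classification of classical Lie algebras, the special linear algebra sl(n+1) has type A_n; here n = 4, so the Dynkin diagram is a chain of 4 nodes with single edges (A_4). Hence the type is A_4.

A_4 (sl(5))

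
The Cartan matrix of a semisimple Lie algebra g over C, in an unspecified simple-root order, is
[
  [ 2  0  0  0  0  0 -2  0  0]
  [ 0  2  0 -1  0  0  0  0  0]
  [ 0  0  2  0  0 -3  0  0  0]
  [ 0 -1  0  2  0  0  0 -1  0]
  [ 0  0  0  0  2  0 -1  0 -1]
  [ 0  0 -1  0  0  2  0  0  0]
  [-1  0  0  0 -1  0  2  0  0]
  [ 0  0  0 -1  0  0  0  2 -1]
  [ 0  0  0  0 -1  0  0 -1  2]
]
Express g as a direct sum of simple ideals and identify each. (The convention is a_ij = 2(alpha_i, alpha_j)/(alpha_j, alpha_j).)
C7 ⊕ G2

The diagram associated to this matrix has two connected components: the simple roots {alpha_1, alpha_2, alpha_4, alpha_5, alpha_7, alpha_8, alpha_9} form a chain of 7 nodes with a double edge at one end; the terminal node there is the unique long simple root (C_7), and {alpha_3, alpha_6} form two nodes joined by a triple edge (G_2). A semisimple Lie algebra decomposes uniquely as the direct sum of simple ideals, one per connected component of its Dynkin diagram, so g ≅ C_7 ⊕ G_2 (dimension 105 + 14 = 119).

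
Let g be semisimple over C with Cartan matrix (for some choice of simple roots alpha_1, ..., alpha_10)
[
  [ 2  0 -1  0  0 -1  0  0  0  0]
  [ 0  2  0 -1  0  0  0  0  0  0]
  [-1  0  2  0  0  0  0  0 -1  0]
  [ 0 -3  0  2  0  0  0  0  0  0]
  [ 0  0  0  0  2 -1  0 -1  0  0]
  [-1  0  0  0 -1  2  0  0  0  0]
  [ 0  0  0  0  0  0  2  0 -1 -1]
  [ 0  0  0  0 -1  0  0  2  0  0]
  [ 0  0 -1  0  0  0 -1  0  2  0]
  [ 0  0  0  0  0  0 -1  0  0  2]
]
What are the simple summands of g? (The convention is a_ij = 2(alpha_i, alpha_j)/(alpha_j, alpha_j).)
The diagram associated to this matrix has two connected components: the simple roots {alpha_1, alpha_3, alpha_5, alpha_6, alpha_7, alpha_8, alpha_9, alpha_10} form a chain of 8 nodes with single edges (A_8), and {alpha_2, alpha_4} form two nodes joined by a triple edge (G_2). A semisimple Lie algebra decomposes uniquely as the direct sum of simple ideals, one per connected component of its Dynkin diagram, so g ≅ A_8 ⊕ G_2 (dimension 80 + 14 = 94).

A_8 ⊕ G_2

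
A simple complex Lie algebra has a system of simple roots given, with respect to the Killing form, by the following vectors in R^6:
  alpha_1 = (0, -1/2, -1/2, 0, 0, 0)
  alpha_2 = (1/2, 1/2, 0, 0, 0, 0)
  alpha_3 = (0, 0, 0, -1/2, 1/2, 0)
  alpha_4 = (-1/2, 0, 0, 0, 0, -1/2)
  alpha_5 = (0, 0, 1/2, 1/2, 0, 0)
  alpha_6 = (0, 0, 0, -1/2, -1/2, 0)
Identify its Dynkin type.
type D_6

Compute the Cartan integers a_ij = 2(alpha_i, alpha_j)/(alpha_j, alpha_j); the resulting 6x6 Cartan matrix is
[[2, -1, 0, 0, -1, 0], [-1, 2, 0, -1, 0, 0], [0, 0, 2, 0, -1, 0], [0, -1, 0, 2, 0, 0], [-1, 0, -1, 0, 2, -1], [0, 0, 0, 0, -1, 2]].
All simple roots have the same length, so the diagram is simply laced. The associated Dynkin diagram is a chain of 4 nodes with a fork of two nodes at one end (D_6), so the type is D_6 (the algebra so(12)).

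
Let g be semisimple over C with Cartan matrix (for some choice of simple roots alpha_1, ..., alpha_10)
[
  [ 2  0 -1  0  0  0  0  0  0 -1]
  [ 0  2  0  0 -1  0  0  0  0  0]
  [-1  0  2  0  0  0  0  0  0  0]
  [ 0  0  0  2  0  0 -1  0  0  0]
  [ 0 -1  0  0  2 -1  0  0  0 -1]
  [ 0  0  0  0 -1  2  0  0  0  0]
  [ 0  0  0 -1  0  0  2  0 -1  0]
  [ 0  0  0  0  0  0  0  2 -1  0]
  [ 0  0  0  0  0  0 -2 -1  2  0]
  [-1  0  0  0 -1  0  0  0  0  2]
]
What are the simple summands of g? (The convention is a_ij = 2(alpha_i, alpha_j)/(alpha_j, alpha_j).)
type D_6 + type F_4

The diagram associated to this matrix has two connected components: the simple roots {alpha_1, alpha_2, alpha_3, alpha_5, alpha_6, alpha_10} form a chain of 4 nodes with a fork of two nodes at one end (D_6), and {alpha_4, alpha_7, alpha_8, alpha_9} form a chain of 4 nodes with a double edge between the middle two (F_4). A semisimple Lie algebra decomposes uniquely as the direct sum of simple ideals, one per connected component of its Dynkin diagram, so g ≅ D_6 ⊕ F_4 (dimension 66 + 52 = 118).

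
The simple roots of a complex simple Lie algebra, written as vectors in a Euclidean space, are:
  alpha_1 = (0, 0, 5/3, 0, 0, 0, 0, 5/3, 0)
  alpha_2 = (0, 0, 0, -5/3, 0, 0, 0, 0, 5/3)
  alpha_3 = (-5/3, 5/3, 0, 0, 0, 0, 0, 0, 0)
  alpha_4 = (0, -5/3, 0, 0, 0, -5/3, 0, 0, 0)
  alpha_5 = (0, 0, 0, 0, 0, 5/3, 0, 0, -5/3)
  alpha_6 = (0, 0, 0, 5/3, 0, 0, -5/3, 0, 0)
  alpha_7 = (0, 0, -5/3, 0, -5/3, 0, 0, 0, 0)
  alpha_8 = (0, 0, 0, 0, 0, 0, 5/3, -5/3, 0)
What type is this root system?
A_8

Compute the Cartan integers a_ij = 2(alpha_i, alpha_j)/(alpha_j, alpha_j); the resulting 8x8 Cartan matrix is
[[2, 0, 0, 0, 0, 0, -1, -1], [0, 2, 0, 0, -1, -1, 0, 0], [0, 0, 2, -1, 0, 0, 0, 0], [0, 0, -1, 2, -1, 0, 0, 0], [0, -1, 0, -1, 2, 0, 0, 0], [0, -1, 0, 0, 0, 2, 0, -1], [-1, 0, 0, 0, 0, 0, 2, 0], [-1, 0, 0, 0, 0, -1, 0, 2]].
All simple roots have the same length, so the diagram is simply laced. The associated Dynkin diagram is a chain of 8 nodes with single edges (A_8), so the type is A_8 (the algebra sl(9)).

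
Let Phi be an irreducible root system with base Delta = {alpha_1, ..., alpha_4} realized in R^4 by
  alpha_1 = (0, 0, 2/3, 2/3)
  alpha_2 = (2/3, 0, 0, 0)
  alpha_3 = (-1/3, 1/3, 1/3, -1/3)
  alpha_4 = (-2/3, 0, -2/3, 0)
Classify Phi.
Compute the Cartan integers a_ij = 2(alpha_i, alpha_j)/(alpha_j, alpha_j); the resulting 4x4 Cartan matrix is
[[2, 0, 0, -1], [0, 2, -1, -1], [0, -1, 2, 0], [-1, -2, 0, 2]].
The roots have two lengths (squared-length ratio 2:1); the short ones are alpha_{2,3}. The associated Dynkin diagram is a chain of 4 nodes with a double edge between the middle two (F_4), so the type is F_4.

type F_4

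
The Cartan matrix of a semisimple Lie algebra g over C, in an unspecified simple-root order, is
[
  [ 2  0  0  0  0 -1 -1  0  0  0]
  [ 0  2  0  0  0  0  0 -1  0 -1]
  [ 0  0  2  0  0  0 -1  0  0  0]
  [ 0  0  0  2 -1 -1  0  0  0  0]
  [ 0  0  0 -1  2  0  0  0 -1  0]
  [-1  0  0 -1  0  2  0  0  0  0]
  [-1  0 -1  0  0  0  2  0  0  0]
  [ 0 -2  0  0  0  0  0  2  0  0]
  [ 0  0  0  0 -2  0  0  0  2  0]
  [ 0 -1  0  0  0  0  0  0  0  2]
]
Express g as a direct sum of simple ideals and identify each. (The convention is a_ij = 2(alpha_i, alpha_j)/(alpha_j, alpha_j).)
C_3 ⊕ C_7

The diagram associated to this matrix has two connected components: the simple roots {alpha_2, alpha_8, alpha_10} form a chain of 3 nodes with a double edge at one end; the terminal node there is the unique long simple root (C_3), and {alpha_1, alpha_3, alpha_4, alpha_5, alpha_6, alpha_7, alpha_9} form a chain of 7 nodes with a double edge at one end; the terminal node there is the unique long simple root (C_7). A semisimple Lie algebra decomposes uniquely as the direct sum of simple ideals, one per connected component of its Dynkin diagram, so g ≅ C_3 ⊕ C_7 (dimension 21 + 105 = 126).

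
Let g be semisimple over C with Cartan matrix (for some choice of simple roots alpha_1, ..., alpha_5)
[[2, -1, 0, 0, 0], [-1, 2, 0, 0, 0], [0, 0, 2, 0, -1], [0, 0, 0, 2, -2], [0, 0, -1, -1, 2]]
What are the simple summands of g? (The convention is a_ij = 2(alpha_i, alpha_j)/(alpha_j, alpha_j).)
The diagram associated to this matrix has two connected components: the simple roots {alpha_1, alpha_2} form a chain of 2 nodes with single edges (A_2), and {alpha_3, alpha_4, alpha_5} form a chain of 3 nodes with a double edge at one end; the terminal node there is the unique long simple root (C_3). A semisimple Lie algebra decomposes uniquely as the direct sum of simple ideals, one per connected component of its Dynkin diagram, so g ≅ A_2 ⊕ C_3 (dimension 8 + 21 = 29).

type A_2 ⊕ type C_3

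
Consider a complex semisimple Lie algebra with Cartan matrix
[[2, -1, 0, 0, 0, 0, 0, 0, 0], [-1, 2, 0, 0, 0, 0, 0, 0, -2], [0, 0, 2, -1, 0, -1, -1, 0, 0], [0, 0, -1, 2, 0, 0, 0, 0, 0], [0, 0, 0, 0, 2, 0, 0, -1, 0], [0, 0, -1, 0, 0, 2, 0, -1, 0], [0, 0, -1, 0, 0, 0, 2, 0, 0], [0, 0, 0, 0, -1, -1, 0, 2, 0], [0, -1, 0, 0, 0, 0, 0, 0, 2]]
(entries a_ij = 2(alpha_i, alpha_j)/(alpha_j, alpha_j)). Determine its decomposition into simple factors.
The diagram associated to this matrix has two connected components: the simple roots {alpha_1, alpha_2, alpha_9} form a chain of 3 nodes with a double edge at one end; the terminal node there is the unique short simple root (B_3), and {alpha_3, alpha_4, alpha_5, alpha_6, alpha_7, alpha_8} form a chain of 4 nodes with a fork of two nodes at one end (D_6). A semisimple Lie algebra decomposes uniquely as the direct sum of simple ideals, one per connected component of its Dynkin diagram, so g ≅ B_3 ⊕ D_6 (dimension 21 + 66 = 87).

B_3 ⊕ D_6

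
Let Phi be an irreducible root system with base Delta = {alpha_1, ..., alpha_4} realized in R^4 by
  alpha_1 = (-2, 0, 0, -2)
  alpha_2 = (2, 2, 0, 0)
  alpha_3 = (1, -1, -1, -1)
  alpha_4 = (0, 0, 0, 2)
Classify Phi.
Compute the Cartan integers a_ij = 2(alpha_i, alpha_j)/(alpha_j, alpha_j); the resulting 4x4 Cartan matrix is
[[2, -1, 0, -2], [-1, 2, 0, 0], [0, 0, 2, -1], [-1, 0, -1, 2]].
The roots have two lengths (squared-length ratio 2:1); the short ones are alpha_{3,4}. The associated Dynkin diagram is a chain of 4 nodes with a double edge between the middle two (F_4), so the type is F_4.

F4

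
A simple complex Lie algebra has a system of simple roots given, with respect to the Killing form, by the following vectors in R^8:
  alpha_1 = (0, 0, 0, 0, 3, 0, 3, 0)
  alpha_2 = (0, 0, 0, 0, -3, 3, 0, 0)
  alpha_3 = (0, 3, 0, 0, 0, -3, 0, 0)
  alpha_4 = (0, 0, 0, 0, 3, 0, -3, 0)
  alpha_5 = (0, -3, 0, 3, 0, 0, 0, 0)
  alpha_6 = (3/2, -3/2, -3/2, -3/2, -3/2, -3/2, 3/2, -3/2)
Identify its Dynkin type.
Compute the Cartan integers a_ij = 2(alpha_i, alpha_j)/(alpha_j, alpha_j); the resulting 6x6 Cartan matrix is
[[2, -1, 0, 0, 0, 0], [-1, 2, -1, -1, 0, 0], [0, -1, 2, 0, -1, 0], [0, -1, 0, 2, 0, -1], [0, 0, -1, 0, 2, 0], [0, 0, 0, -1, 0, 2]].
All simple roots have the same length, so the diagram is simply laced. The associated Dynkin diagram is a chain of 5 nodes with one extra node attached to the third node from one end (E_6), so the type is E_6.

E_6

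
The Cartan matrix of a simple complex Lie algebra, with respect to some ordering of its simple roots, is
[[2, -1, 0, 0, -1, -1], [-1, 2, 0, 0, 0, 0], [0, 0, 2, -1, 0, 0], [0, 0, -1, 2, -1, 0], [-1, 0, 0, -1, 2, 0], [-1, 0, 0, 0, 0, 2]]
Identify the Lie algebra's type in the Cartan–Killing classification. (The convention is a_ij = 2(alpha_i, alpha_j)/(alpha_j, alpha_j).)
D6

The matrix has rank 6 with 2's on the diagonal. Reading the off-diagonal entries as Dynkin edges (a single edge where a_ij = a_ji = -1; a double or triple edge where a_ij * a_ji = 2 or 3), the diagram is a chain of 4 nodes with a fork of two nodes at one end (D_6). One simple-root ordering that puts it in standard form is (alpha_3, alpha_4, alpha_5, alpha_1, alpha_6, alpha_2). So the algebra is type D_6, i.e. so(12).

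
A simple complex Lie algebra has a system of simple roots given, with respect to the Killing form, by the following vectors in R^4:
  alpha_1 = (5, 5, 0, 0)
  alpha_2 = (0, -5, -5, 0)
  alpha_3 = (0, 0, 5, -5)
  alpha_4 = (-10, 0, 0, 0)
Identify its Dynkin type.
Compute the Cartan integers a_ij = 2(alpha_i, alpha_j)/(alpha_j, alpha_j); the resulting 4x4 Cartan matrix is
[[2, -1, 0, -1], [-1, 2, -1, 0], [0, -1, 2, 0], [-2, 0, 0, 2]].
The roots have two lengths (squared-length ratio 2:1); the short ones are alpha_{1,2,3}. The associated Dynkin diagram is a chain of 4 nodes with a double edge at one end; the terminal node there is the unique long simple root (C_4), so the type is C_4 (the algebra sp(8)).

C_4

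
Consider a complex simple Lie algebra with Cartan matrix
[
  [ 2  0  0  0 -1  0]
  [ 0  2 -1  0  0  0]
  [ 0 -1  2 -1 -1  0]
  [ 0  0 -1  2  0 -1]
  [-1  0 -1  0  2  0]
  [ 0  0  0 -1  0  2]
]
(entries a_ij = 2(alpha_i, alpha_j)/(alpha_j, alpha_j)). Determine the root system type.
E_6

The matrix has rank 6 with 2's on the diagonal. Reading the off-diagonal entries as Dynkin edges (a single edge where a_ij = a_ji = -1; a double or triple edge where a_ij * a_ji = 2 or 3), the diagram is a chain of 5 nodes with one extra node attached to the third node from one end (E_6). One simple-root ordering that puts it in standard form is (alpha_1, alpha_2, alpha_5, alpha_3, alpha_4, alpha_6). So the algebra is type E_6.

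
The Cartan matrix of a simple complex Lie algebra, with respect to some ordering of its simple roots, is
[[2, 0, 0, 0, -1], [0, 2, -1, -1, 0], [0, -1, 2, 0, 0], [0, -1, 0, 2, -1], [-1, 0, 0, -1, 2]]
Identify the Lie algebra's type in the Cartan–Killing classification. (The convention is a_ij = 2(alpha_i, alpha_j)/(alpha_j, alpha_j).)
type A_5

The matrix has rank 5 with 2's on the diagonal. Reading the off-diagonal entries as Dynkin edges (a single edge where a_ij = a_ji = -1; a double or triple edge where a_ij * a_ji = 2 or 3), the diagram is a chain of 5 nodes with single edges (A_5). One simple-root ordering that puts it in standard form is (alpha_1, alpha_5, alpha_4, alpha_2, alpha_3). So the algebra is type A_5, i.e. sl(6).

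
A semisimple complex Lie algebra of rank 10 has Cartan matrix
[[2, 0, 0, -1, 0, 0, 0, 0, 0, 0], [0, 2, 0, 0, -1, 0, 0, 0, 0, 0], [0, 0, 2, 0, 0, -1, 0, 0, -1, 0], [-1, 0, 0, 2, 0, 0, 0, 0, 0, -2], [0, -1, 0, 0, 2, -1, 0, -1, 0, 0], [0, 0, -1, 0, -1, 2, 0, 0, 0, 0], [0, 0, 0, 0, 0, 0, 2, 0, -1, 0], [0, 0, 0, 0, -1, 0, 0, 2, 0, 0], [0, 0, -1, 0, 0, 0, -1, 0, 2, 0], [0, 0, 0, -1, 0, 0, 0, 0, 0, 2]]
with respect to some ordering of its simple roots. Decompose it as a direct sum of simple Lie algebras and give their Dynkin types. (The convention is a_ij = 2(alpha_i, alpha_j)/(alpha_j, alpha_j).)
The diagram associated to this matrix has two connected components: the simple roots {alpha_1, alpha_4, alpha_10} form a chain of 3 nodes with a double edge at one end; the terminal node there is the unique short simple root (B_3), and {alpha_2, alpha_3, alpha_5, alpha_6, alpha_7, alpha_8, alpha_9} form a chain of 5 nodes with a fork of two nodes at one end (D_7). A semisimple Lie algebra decomposes uniquely as the direct sum of simple ideals, one per connected component of its Dynkin diagram, so g ≅ B_3 ⊕ D_7 (dimension 21 + 91 = 112).

B_3 + D_7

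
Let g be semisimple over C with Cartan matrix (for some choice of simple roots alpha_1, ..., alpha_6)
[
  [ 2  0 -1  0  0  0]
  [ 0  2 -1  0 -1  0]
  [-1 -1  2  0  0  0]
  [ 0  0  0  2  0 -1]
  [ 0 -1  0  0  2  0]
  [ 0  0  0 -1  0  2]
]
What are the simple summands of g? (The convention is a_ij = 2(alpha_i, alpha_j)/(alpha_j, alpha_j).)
A2 + A4

The diagram associated to this matrix has two connected components: the simple roots {alpha_4, alpha_6} form a chain of 2 nodes with single edges (A_2), and {alpha_1, alpha_2, alpha_3, alpha_5} form a chain of 4 nodes with single edges (A_4). A semisimple Lie algebra decomposes uniquely as the direct sum of simple ideals, one per connected component of its Dynkin diagram, so g ≅ A_2 ⊕ A_4 (dimension 8 + 24 = 32).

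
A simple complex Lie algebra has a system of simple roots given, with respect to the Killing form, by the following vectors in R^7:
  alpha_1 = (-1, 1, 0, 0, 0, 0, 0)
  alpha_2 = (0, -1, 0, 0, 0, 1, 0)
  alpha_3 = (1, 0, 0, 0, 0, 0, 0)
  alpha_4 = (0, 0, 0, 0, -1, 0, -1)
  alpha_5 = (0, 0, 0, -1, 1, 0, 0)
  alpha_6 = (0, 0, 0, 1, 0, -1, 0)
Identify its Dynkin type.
Compute the Cartan integers a_ij = 2(alpha_i, alpha_j)/(alpha_j, alpha_j); the resulting 6x6 Cartan matrix is
[[2, -1, -2, 0, 0, 0], [-1, 2, 0, 0, 0, -1], [-1, 0, 2, 0, 0, 0], [0, 0, 0, 2, -1, 0], [0, 0, 0, -1, 2, -1], [0, -1, 0, 0, -1, 2]].
The roots have two lengths (squared-length ratio 2:1); the short ones are alpha_{3}. The associated Dynkin diagram is a chain of 6 nodes with a double edge at one end; the terminal node there is the unique short simple root (B_6), so the type is B_6 (the algebra so(13)).

type B_6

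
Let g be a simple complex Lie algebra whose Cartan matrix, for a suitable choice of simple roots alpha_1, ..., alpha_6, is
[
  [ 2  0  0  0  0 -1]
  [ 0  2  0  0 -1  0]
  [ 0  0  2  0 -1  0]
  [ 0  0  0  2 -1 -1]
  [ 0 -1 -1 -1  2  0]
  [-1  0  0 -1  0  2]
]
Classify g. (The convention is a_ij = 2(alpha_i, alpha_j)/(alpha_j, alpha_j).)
The matrix has rank 6 with 2's on the diagonal. Reading the off-diagonal entries as Dynkin edges (a single edge where a_ij = a_ji = -1; a double or triple edge where a_ij * a_ji = 2 or 3), the diagram is a chain of 4 nodes with a fork of two nodes at one end (D_6). One simple-root ordering that puts it in standard form is (alpha_1, alpha_6, alpha_4, alpha_5, alpha_3, alpha_2). So the algebra is type D_6, i.e. so(12).

D_6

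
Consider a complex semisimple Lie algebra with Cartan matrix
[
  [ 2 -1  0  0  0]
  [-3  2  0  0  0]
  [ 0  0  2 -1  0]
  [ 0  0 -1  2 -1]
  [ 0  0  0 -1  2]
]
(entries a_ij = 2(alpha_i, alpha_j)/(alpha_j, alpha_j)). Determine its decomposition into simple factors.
The diagram associated to this matrix has two connected components: the simple roots {alpha_3, alpha_4, alpha_5} form a chain of 3 nodes with single edges (A_3), and {alpha_1, alpha_2} form two nodes joined by a triple edge (G_2). A semisimple Lie algebra decomposes uniquely as the direct sum of simple ideals, one per connected component of its Dynkin diagram, so g ≅ A_3 ⊕ G_2 (dimension 15 + 14 = 29).

A_3 ⊕ G_2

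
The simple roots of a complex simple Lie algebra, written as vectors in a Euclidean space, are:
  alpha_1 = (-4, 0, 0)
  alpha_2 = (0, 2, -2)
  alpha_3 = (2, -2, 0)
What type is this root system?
Compute the Cartan integers a_ij = 2(alpha_i, alpha_j)/(alpha_j, alpha_j); the resulting 3x3 Cartan matrix is
[[2, 0, -2], [0, 2, -1], [-1, -1, 2]].
The roots have two lengths (squared-length ratio 2:1); the short ones are alpha_{2,3}. The associated Dynkin diagram is a chain of 3 nodes with a double edge at one end; the terminal node there is the unique long simple root (C_3), so the type is C_3 (the algebra sp(6)).

type C_3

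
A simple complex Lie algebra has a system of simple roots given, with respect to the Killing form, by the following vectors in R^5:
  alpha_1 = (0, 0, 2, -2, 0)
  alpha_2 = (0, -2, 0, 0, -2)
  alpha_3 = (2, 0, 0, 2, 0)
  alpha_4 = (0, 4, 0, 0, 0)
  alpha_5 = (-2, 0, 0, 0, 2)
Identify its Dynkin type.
Compute the Cartan integers a_ij = 2(alpha_i, alpha_j)/(alpha_j, alpha_j); the resulting 5x5 Cartan matrix is
[[2, 0, -1, 0, 0], [0, 2, 0, -1, -1], [-1, 0, 2, 0, -1], [0, -2, 0, 2, 0], [0, -1, -1, 0, 2]].
The roots have two lengths (squared-length ratio 2:1); the short ones are alpha_{1,2,3,5}. The associated Dynkin diagram is a chain of 5 nodes with a double edge at one end; the terminal node there is the unique long simple root (C_5), so the type is C_5 (the algebra sp(10)).

C_5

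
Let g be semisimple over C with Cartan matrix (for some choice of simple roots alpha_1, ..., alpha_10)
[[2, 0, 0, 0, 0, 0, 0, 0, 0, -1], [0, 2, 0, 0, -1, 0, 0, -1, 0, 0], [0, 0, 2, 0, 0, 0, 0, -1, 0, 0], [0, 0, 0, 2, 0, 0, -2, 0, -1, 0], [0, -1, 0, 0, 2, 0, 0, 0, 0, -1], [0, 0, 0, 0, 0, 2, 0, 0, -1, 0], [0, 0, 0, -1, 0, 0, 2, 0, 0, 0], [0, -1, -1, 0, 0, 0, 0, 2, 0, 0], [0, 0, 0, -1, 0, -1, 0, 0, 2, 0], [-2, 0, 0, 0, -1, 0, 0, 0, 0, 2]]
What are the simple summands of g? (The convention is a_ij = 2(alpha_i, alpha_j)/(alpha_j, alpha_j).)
The diagram associated to this matrix has two connected components: the simple roots {alpha_4, alpha_6, alpha_7, alpha_9} form a chain of 4 nodes with a double edge at one end; the terminal node there is the unique short simple root (B_4), and {alpha_1, alpha_2, alpha_3, alpha_5, alpha_8, alpha_10} form a chain of 6 nodes with a double edge at one end; the terminal node there is the unique short simple root (B_6). A semisimple Lie algebra decomposes uniquely as the direct sum of simple ideals, one per connected component of its Dynkin diagram, so g ≅ B_4 ⊕ B_6 (dimension 36 + 78 = 114).

type B_4 + type B_6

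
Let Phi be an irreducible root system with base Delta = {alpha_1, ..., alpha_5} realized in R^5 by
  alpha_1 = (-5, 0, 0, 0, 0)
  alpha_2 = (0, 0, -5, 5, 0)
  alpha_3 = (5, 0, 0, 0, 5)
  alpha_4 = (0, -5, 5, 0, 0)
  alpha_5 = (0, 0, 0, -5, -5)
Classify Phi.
Compute the Cartan integers a_ij = 2(alpha_i, alpha_j)/(alpha_j, alpha_j); the resulting 5x5 Cartan matrix is
[[2, 0, -1, 0, 0], [0, 2, 0, -1, -1], [-2, 0, 2, 0, -1], [0, -1, 0, 2, 0], [0, -1, -1, 0, 2]].
The roots have two lengths (squared-length ratio 2:1); the short ones are alpha_{1}. The associated Dynkin diagram is a chain of 5 nodes with a double edge at one end; the terminal node there is the unique short simple root (B_5), so the type is B_5 (the algebra so(11)).

B5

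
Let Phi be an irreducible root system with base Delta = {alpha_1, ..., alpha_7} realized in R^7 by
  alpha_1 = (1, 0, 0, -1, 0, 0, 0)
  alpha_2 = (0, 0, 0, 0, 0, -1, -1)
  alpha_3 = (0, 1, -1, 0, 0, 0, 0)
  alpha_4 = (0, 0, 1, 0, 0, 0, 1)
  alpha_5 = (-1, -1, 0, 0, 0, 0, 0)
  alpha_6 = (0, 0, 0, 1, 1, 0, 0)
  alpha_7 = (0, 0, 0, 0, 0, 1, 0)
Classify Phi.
B_7 (so(15))

Compute the Cartan integers a_ij = 2(alpha_i, alpha_j)/(alpha_j, alpha_j); the resulting 7x7 Cartan matrix is
[[2, 0, 0, 0, -1, -1, 0], [0, 2, 0, -1, 0, 0, -2], [0, 0, 2, -1, -1, 0, 0], [0, -1, -1, 2, 0, 0, 0], [-1, 0, -1, 0, 2, 0, 0], [-1, 0, 0, 0, 0, 2, 0], [0, -1, 0, 0, 0, 0, 2]].
The roots have two lengths (squared-length ratio 2:1); the short ones are alpha_{7}. The associated Dynkin diagram is a chain of 7 nodes with a double edge at one end; the terminal node there is the unique short simple root (B_7), so the type is B_7 (the algebra so(15)).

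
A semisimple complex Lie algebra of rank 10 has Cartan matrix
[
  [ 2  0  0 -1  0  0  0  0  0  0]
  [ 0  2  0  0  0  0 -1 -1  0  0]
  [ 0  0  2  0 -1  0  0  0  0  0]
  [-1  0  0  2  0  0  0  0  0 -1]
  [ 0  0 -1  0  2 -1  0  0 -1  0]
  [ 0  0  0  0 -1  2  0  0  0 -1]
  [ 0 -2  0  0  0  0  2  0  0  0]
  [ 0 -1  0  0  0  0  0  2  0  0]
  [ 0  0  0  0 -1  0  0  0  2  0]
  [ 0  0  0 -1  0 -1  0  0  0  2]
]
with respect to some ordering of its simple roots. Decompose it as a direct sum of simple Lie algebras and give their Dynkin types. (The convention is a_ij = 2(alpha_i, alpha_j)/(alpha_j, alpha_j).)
The diagram associated to this matrix has two connected components: the simple roots {alpha_2, alpha_7, alpha_8} form a chain of 3 nodes with a double edge at one end; the terminal node there is the unique long simple root (C_3), and {alpha_1, alpha_3, alpha_4, alpha_5, alpha_6, alpha_9, alpha_10} form a chain of 5 nodes with a fork of two nodes at one end (D_7). A semisimple Lie algebra decomposes uniquely as the direct sum of simple ideals, one per connected component of its Dynkin diagram, so g ≅ C_3 ⊕ D_7 (dimension 21 + 91 = 112).

C_3 + D_7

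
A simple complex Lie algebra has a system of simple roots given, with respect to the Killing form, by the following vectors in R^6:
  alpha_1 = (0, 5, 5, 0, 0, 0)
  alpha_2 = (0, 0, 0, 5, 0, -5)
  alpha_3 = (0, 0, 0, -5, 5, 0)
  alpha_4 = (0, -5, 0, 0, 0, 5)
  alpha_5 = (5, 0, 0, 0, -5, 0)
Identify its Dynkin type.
Compute the Cartan integers a_ij = 2(alpha_i, alpha_j)/(alpha_j, alpha_j); the resulting 5x5 Cartan matrix is
[[2, 0, 0, -1, 0], [0, 2, -1, -1, 0], [0, -1, 2, 0, -1], [-1, -1, 0, 2, 0], [0, 0, -1, 0, 2]].
All simple roots have the same length, so the diagram is simply laced. The associated Dynkin diagram is a chain of 5 nodes with single edges (A_5), so the type is A_5 (the algebra sl(6)).

A_5 (sl(6))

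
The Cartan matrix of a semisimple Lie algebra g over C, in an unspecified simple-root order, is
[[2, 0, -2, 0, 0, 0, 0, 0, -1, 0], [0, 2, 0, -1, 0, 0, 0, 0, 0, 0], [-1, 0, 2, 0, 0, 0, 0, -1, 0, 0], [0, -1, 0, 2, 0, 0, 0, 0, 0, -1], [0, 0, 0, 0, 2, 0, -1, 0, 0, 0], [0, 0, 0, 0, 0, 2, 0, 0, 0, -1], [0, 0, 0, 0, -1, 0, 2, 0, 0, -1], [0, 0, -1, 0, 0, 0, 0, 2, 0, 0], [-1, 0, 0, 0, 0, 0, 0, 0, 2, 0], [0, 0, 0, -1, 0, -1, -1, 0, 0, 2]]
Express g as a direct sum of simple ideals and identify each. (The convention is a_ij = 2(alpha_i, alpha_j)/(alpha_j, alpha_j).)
The diagram associated to this matrix has two connected components: the simple roots {alpha_2, alpha_4, alpha_5, alpha_6, alpha_7, alpha_10} form a chain of 5 nodes with one extra node attached to the third node from one end (E_6), and {alpha_1, alpha_3, alpha_8, alpha_9} form a chain of 4 nodes with a double edge between the middle two (F_4). A semisimple Lie algebra decomposes uniquely as the direct sum of simple ideals, one per connected component of its Dynkin diagram, so g ≅ E_6 ⊕ F_4 (dimension 78 + 52 = 130).

E_6 + F_4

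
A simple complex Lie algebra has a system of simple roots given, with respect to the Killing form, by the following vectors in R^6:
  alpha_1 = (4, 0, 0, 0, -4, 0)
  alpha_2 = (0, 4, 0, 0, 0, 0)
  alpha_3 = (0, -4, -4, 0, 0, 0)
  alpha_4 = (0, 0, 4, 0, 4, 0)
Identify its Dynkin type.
Compute the Cartan integers a_ij = 2(alpha_i, alpha_j)/(alpha_j, alpha_j); the resulting 4x4 Cartan matrix is
[[2, 0, 0, -1], [0, 2, -1, 0], [0, -2, 2, -1], [-1, 0, -1, 2]].
The roots have two lengths (squared-length ratio 2:1); the short ones are alpha_{2}. The associated Dynkin diagram is a chain of 4 nodes with a double edge at one end; the terminal node there is the unique short simple root (B_4), so the type is B_4 (the algebra so(9)).

B_4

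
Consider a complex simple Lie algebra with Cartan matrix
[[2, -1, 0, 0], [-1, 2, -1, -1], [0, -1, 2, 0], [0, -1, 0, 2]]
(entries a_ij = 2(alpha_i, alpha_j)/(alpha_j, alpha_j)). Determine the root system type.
type D_4

The matrix has rank 4 with 2's on the diagonal. Reading the off-diagonal entries as Dynkin edges (a single edge where a_ij = a_ji = -1; a double or triple edge where a_ij * a_ji = 2 or 3), the diagram is a chain of 2 nodes with a fork of two nodes at one end (D_4). One simple-root ordering that puts it in standard form is (alpha_3, alpha_2, alpha_1, alpha_4). So the algebra is type D_4, i.e. so(8).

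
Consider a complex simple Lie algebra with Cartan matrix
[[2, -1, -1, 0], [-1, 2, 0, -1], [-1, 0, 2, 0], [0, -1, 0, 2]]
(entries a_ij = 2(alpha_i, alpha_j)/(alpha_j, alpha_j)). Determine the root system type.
A_4 (sl(5))

The matrix has rank 4 with 2's on the diagonal. Reading the off-diagonal entries as Dynkin edges (a single edge where a_ij = a_ji = -1; a double or triple edge where a_ij * a_ji = 2 or 3), the diagram is a chain of 4 nodes with single edges (A_4). One simple-root ordering that puts it in standard form is (alpha_3, alpha_1, alpha_2, alpha_4). So the algebra is type A_4, i.e. sl(5).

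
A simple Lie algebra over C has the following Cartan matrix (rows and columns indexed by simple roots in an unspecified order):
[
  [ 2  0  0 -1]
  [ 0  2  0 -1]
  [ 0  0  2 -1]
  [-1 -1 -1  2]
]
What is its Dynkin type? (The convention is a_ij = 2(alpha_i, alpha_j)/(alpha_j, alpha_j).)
D_4

The matrix has rank 4 with 2's on the diagonal. Reading the off-diagonal entries as Dynkin edges (a single edge where a_ij = a_ji = -1; a double or triple edge where a_ij * a_ji = 2 or 3), the diagram is a chain of 2 nodes with a fork of two nodes at one end (D_4). One simple-root ordering that puts it in standard form is (alpha_3, alpha_4, alpha_1, alpha_2). So the algebra is type D_4, i.e. so(8).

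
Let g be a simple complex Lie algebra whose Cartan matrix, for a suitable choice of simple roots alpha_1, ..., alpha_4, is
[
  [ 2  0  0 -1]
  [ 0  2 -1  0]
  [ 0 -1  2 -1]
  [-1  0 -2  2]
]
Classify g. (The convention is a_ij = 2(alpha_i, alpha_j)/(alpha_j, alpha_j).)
F4

The matrix has rank 4 with 2's on the diagonal. Reading the off-diagonal entries as Dynkin edges (a single edge where a_ij = a_ji = -1; a double or triple edge where a_ij * a_ji = 2 or 3), the diagram is a chain of 4 nodes with a double edge between the middle two (F_4). One simple-root ordering that puts it in standard form is (alpha_1, alpha_4, alpha_3, alpha_2). So the algebra is type F_4.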